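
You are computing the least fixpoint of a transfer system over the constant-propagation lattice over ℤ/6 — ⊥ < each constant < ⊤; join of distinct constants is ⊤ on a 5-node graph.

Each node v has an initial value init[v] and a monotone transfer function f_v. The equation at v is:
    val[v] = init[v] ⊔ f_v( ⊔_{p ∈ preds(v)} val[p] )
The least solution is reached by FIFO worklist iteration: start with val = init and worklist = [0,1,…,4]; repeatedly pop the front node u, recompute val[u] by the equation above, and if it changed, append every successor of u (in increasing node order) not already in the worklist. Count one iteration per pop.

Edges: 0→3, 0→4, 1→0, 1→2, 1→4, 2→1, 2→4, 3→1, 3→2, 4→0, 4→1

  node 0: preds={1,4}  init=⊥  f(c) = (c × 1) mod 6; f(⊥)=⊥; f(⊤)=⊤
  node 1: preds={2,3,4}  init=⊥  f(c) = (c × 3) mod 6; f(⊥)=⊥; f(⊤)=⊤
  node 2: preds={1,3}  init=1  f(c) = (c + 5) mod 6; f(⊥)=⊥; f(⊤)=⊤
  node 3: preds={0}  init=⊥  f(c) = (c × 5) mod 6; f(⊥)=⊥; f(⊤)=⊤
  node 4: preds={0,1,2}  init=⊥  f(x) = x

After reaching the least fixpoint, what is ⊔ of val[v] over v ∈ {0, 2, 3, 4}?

Worklist (12 pops):
  #1 pop 0: in=⊥ → ⊥ (no change)
  #2 pop 1: in=1 → 3 (was ⊥); enqueue [0]
  #3 pop 2: in=3 → ⊤ (was 1); enqueue [1]
  #4 pop 3: in=⊥ → ⊥ (no change)
  #5 pop 4: in=⊤ → ⊤ (was ⊥); enqueue []
  #6 pop 0: in=⊤ → ⊤ (was ⊥); enqueue [3,4]
  #7 pop 1: in=⊤ → ⊤ (was 3); enqueue [0,2]
  #8 pop 3: in=⊤ → ⊤ (was ⊥); enqueue [1]
  #9 pop 4: in=⊤ → ⊤ (no change)
  #10 pop 0: in=⊤ → ⊤ (no change)
  #11 pop 2: in=⊤ → ⊤ (no change)
  #12 pop 1: in=⊤ → ⊤ (no change)

Fixpoint:
  val[0] = ⊤
  val[1] = ⊤
  val[2] = ⊤
  val[3] = ⊤
  val[4] = ⊤

⊤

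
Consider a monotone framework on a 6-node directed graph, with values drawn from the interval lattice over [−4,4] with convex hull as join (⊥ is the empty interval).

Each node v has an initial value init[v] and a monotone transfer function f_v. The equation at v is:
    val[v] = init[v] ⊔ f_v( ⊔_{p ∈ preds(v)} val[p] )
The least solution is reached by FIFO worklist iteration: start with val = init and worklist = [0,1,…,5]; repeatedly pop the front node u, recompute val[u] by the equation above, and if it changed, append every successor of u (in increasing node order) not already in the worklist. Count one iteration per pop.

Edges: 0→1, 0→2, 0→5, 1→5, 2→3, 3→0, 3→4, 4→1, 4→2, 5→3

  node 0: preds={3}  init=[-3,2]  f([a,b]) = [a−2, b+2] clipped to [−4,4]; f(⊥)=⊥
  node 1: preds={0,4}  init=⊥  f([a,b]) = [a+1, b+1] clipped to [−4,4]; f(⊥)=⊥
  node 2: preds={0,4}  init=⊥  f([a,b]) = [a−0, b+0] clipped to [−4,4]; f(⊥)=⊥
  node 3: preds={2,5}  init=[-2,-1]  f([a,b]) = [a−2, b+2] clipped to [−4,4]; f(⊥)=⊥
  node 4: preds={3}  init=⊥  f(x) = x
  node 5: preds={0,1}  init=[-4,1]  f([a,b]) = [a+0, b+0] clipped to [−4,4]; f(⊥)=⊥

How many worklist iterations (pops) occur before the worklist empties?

12

Iteration log — 12 steps:
  step 1. node 0  ⊔preds=[-2,-1]  new=[-4,2]  old=[-3,2]  +wl: 
  step 2. node 1  ⊔preds=[-4,2]  new=[-3,3]  old=⊥  +wl: 
  step 3. node 2  ⊔preds=[-4,2]  new=[-4,2]  old=⊥  +wl: 
  step 4. node 3  ⊔preds=[-4,2]  new=[-4,4]  old=[-2,-1]  +wl: 0
  step 5. node 4  ⊔preds=[-4,4]  new=[-4,4]  old=⊥  +wl: 1,2
  step 6. node 5  ⊔preds=[-4,3]  new=[-4,3]  old=[-4,1]  +wl: 3
  step 7. node 0  ⊔preds=[-4,4]  new=[-4,4]  old=[-4,2]  +wl: 5
  step 8. node 1  ⊔preds=[-4,4]  new=[-3,4]  old=[-3,3]  +wl: 
  step 9. node 2  ⊔preds=[-4,4]  new=[-4,4]  old=[-4,2]  +wl: 
  step 10. node 3  ⊔preds=[-4,4]  new=[-4,4]  stable
  step 11. node 5  ⊔preds=[-4,4]  new=[-4,4]  old=[-4,3]  +wl: 3
  step 12. node 3  ⊔preds=[-4,4]  new=[-4,4]  stable

Least fixpoint reached:
  node 0: [-4,4]
  node 1: [-3,4]
  node 2: [-4,4]
  node 3: [-4,4]
  node 4: [-4,4]
  node 5: [-4,4]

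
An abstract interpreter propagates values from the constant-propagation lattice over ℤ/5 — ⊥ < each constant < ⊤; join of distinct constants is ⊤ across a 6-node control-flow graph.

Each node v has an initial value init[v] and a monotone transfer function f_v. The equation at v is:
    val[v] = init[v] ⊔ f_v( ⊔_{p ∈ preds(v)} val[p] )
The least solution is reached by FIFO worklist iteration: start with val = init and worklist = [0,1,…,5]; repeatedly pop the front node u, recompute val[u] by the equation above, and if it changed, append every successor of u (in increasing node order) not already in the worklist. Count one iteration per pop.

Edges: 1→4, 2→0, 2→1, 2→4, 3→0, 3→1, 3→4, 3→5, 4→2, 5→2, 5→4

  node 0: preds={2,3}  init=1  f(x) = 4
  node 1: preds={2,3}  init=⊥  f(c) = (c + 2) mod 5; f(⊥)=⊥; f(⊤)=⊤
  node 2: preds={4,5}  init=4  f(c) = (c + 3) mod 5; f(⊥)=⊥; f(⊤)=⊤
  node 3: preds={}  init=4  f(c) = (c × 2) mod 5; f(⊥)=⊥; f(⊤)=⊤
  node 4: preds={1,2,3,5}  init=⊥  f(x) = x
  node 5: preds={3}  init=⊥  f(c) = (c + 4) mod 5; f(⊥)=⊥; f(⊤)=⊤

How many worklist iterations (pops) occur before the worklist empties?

11

Worklist (11 pops):
  #1 pop 0: in=4 → ⊤ (was 1); enqueue []
  #2 pop 1: in=4 → 1 (was ⊥); enqueue []
  #3 pop 2: in=⊥ → 4 (no change)
  #4 pop 3: in=⊥ → 4 (no change)
  #5 pop 4: in=⊤ → ⊤ (was ⊥); enqueue [2]
  #6 pop 5: in=4 → 3 (was ⊥); enqueue [4]
  #7 pop 2: in=⊤ → ⊤ (was 4); enqueue [0,1]
  #8 pop 4: in=⊤ → ⊤ (no change)
  #9 pop 0: in=⊤ → ⊤ (no change)
  #10 pop 1: in=⊤ → ⊤ (was 1); enqueue [4]
  #11 pop 4: in=⊤ → ⊤ (no change)

Fixpoint:
  val[0] = ⊤
  val[1] = ⊤
  val[2] = ⊤
  val[3] = 4
  val[4] = ⊤
  val[5] = 3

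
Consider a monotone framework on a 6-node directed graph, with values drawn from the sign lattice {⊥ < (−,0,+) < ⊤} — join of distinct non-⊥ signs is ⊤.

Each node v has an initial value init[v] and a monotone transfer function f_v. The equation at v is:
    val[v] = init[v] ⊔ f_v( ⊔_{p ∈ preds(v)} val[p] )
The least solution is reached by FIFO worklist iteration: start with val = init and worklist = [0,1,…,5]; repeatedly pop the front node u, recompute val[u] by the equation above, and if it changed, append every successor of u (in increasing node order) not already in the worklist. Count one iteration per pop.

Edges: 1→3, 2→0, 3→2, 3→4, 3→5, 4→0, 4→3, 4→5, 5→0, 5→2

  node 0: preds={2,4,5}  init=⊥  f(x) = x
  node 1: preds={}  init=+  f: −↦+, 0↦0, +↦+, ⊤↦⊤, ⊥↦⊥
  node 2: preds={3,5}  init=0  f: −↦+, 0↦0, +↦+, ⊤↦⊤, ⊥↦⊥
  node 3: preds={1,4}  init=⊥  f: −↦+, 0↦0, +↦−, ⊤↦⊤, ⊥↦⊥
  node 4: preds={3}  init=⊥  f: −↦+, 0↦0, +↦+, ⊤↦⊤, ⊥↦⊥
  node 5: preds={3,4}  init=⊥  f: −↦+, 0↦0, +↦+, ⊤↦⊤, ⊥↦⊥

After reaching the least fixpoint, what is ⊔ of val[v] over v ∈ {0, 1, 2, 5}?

Worklist (9 pops):
  #1 pop 0: in=0 → 0 (was ⊥); enqueue []
  #2 pop 1: in=⊥ → + (no change)
  #3 pop 2: in=⊥ → 0 (no change)
  #4 pop 3: in=+ → − (was ⊥); enqueue [2]
  #5 pop 4: in=− → + (was ⊥); enqueue [0,3]
  #6 pop 5: in=⊤ → ⊤ (was ⊥); enqueue []
  #7 pop 2: in=⊤ → ⊤ (was 0); enqueue []
  #8 pop 0: in=⊤ → ⊤ (was 0); enqueue []
  #9 pop 3: in=+ → − (no change)

Fixpoint:
  val[0] = ⊤
  val[1] = +
  val[2] = ⊤
  val[3] = −
  val[4] = +
  val[5] = ⊤

⊤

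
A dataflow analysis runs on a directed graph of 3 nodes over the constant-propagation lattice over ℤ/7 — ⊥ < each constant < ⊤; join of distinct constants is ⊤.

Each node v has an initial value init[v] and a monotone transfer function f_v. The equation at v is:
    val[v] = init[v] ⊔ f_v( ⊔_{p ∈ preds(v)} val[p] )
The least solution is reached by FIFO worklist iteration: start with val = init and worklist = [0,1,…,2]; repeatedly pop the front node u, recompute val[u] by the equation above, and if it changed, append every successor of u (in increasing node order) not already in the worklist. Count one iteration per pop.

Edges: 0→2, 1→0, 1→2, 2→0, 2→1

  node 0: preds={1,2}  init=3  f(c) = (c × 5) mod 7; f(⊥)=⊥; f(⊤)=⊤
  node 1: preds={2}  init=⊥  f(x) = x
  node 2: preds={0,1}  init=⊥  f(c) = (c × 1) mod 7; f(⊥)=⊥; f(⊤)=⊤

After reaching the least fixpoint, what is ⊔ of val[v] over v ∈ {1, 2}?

Trace (10 dequeues):
  [1] u=0 | in ⊥ | out 3 | ==
  [2] u=1 | in ⊥ | out ⊥ | ==
  [3] u=2 | in 3 | out 3 | prev ⊥ | push {0,1}
  [4] u=0 | in 3 | out ⊤ | prev 3 | push {2}
  [5] u=1 | in 3 | out 3 | prev ⊥ | push {0}
  [6] u=2 | in ⊤ | out ⊤ | prev 3 | push {1}
  [7] u=0 | in ⊤ | out ⊤ | ==
  [8] u=1 | in ⊤ | out ⊤ | prev 3 | push {0,2}
  [9] u=0 | in ⊤ | out ⊤ | ==
  [10] u=2 | in ⊤ | out ⊤ | ==

Converged values:
  [0] ⊤
  [1] ⊤
  [2] ⊤

⊤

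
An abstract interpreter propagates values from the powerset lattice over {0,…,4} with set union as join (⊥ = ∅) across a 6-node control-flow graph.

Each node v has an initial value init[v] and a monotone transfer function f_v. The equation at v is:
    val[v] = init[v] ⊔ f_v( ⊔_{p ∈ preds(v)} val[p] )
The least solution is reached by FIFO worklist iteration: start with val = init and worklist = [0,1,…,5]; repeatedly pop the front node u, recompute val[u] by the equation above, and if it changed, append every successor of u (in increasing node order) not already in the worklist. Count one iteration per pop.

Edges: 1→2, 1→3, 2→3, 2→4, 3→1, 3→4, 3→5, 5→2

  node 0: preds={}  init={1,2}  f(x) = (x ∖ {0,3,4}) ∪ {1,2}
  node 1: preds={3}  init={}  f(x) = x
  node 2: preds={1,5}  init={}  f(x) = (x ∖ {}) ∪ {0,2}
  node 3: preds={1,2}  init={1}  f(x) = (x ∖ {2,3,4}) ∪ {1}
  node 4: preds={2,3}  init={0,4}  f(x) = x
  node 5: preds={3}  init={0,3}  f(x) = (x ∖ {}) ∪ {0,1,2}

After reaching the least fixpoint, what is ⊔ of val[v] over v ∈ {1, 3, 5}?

{0,1,2,3}

Iteration log — 9 steps:
  step 1. node 0  ⊔preds={}  new={1,2}  stable
  step 2. node 1  ⊔preds={1}  new={1}  old={}  +wl: 
  step 3. node 2  ⊔preds={0,1,3}  new={0,1,2,3}  old={}  +wl: 
  step 4. node 3  ⊔preds={0,1,2,3}  new={0,1}  old={1}  +wl: 1
  step 5. node 4  ⊔preds={0,1,2,3}  new={0,1,2,3,4}  old={0,4}  +wl: 
  step 6. node 5  ⊔preds={0,1}  new={0,1,2,3}  old={0,3}  +wl: 2
  step 7. node 1  ⊔preds={0,1}  new={0,1}  old={1}  +wl: 3
  step 8. node 2  ⊔preds={0,1,2,3}  new={0,1,2,3}  stable
  step 9. node 3  ⊔preds={0,1,2,3}  new={0,1}  stable

Least fixpoint reached:
  node 0: {1,2}
  node 1: {0,1}
  node 2: {0,1,2,3}
  node 3: {0,1}
  node 4: {0,1,2,3,4}
  node 5: {0,1,2,3}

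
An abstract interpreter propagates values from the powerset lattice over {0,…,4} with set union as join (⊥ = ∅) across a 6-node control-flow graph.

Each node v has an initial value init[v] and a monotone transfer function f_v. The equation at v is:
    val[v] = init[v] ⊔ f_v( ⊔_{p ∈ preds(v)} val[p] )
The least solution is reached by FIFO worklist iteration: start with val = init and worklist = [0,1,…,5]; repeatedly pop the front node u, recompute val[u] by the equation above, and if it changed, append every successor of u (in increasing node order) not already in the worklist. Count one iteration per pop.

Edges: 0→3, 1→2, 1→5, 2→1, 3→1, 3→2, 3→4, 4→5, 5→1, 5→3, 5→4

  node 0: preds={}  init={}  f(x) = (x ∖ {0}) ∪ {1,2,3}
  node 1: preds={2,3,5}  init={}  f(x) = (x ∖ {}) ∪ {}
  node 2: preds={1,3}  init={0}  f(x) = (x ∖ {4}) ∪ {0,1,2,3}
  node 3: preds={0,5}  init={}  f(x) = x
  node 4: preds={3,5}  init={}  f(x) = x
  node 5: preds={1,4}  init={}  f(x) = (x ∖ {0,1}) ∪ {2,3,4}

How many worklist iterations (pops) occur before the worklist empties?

13

Iteration log — 13 steps:
  step 1. node 0  ⊔preds={}  new={1,2,3}  old={}  +wl: 
  step 2. node 1  ⊔preds={0}  new={0}  old={}  +wl: 
  step 3. node 2  ⊔preds={0}  new={0,1,2,3}  old={0}  +wl: 1
  step 4. node 3  ⊔preds={1,2,3}  new={1,2,3}  old={}  +wl: 2
  step 5. node 4  ⊔preds={1,2,3}  new={1,2,3}  old={}  +wl: 
  step 6. node 5  ⊔preds={0,1,2,3}  new={2,3,4}  old={}  +wl: 3,4
  step 7. node 1  ⊔preds={0,1,2,3,4}  new={0,1,2,3,4}  old={0}  +wl: 5
  step 8. node 2  ⊔preds={0,1,2,3,4}  new={0,1,2,3}  stable
  step 9. node 3  ⊔preds={1,2,3,4}  new={1,2,3,4}  old={1,2,3}  +wl: 1,2
  step 10. node 4  ⊔preds={1,2,3,4}  new={1,2,3,4}  old={1,2,3}  +wl: 
  step 11. node 5  ⊔preds={0,1,2,3,4}  new={2,3,4}  stable
  step 12. node 1  ⊔preds={0,1,2,3,4}  new={0,1,2,3,4}  stable
  step 13. node 2  ⊔preds={0,1,2,3,4}  new={0,1,2,3}  stable

Least fixpoint reached:
  node 0: {1,2,3}
  node 1: {0,1,2,3,4}
  node 2: {0,1,2,3}
  node 3: {1,2,3,4}
  node 4: {1,2,3,4}
  node 5: {2,3,4}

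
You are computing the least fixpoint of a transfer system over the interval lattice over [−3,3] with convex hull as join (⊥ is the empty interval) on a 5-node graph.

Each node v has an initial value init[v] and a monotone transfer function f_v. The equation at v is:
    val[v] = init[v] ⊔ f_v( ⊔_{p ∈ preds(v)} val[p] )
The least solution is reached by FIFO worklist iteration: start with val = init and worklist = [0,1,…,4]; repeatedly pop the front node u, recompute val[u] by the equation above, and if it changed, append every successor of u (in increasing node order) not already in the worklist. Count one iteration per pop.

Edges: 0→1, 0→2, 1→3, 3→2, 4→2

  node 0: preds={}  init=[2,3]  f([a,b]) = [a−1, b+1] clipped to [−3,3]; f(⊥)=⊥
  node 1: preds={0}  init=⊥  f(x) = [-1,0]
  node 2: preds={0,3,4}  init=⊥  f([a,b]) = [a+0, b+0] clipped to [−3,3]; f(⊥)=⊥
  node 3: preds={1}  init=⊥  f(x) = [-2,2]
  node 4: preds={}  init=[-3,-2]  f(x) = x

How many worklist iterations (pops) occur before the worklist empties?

6

Trace (6 dequeues):
  [1] u=0 | in ⊥ | out [2,3] | ==
  [2] u=1 | in [2,3] | out [-1,0] | prev ⊥ | push {}
  [3] u=2 | in [-3,3] | out [-3,3] | prev ⊥ | push {}
  [4] u=3 | in [-1,0] | out [-2,2] | prev ⊥ | push {2}
  [5] u=4 | in ⊥ | out [-3,-2] | ==
  [6] u=2 | in [-3,3] | out [-3,3] | ==

Converged values:
  [0] [2,3]
  [1] [-1,0]
  [2] [-3,3]
  [3] [-2,2]
  [4] [-3,-2]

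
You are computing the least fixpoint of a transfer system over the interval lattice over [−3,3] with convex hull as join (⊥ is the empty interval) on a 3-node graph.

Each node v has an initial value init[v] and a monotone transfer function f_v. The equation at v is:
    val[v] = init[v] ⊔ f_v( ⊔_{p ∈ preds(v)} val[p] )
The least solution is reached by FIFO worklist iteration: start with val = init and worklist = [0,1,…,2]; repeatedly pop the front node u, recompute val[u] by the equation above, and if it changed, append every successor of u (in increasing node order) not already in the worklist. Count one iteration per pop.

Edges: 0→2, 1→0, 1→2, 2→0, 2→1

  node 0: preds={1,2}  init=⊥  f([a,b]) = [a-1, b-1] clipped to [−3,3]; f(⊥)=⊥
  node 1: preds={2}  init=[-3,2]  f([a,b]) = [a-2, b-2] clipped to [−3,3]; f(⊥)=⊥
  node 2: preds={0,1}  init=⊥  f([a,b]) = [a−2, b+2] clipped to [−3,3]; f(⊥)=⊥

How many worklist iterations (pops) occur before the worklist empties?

Trace (6 dequeues):
  [1] u=0 | in [-3,2] | out [-3,1] | prev ⊥ | push {}
  [2] u=1 | in ⊥ | out [-3,2] | ==
  [3] u=2 | in [-3,2] | out [-3,3] | prev ⊥ | push {0,1}
  [4] u=0 | in [-3,3] | out [-3,2] | prev [-3,1] | push {2}
  [5] u=1 | in [-3,3] | out [-3,2] | ==
  [6] u=2 | in [-3,2] | out [-3,3] | ==

Converged values:
  [0] [-3,2]
  [1] [-3,2]
  [2] [-3,3]

6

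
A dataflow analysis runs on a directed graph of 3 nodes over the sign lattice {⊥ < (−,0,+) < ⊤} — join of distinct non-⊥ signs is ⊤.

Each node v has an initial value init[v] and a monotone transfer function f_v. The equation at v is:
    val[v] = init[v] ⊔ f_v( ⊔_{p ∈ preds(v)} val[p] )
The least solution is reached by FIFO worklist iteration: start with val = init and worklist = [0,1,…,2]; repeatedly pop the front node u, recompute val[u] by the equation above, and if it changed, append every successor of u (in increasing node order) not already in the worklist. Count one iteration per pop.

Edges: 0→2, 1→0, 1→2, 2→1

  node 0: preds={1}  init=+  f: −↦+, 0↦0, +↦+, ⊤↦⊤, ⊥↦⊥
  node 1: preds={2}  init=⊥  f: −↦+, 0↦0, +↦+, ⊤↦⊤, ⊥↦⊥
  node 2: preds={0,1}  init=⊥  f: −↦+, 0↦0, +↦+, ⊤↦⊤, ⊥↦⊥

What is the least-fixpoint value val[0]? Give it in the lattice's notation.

+

Worklist (6 pops):
  #1 pop 0: in=⊥ → + (no change)
  #2 pop 1: in=⊥ → ⊥ (no change)
  #3 pop 2: in=+ → + (was ⊥); enqueue [1]
  #4 pop 1: in=+ → + (was ⊥); enqueue [0,2]
  #5 pop 0: in=+ → + (no change)
  #6 pop 2: in=+ → + (no change)

Fixpoint:
  val[0] = +
  val[1] = +
  val[2] = +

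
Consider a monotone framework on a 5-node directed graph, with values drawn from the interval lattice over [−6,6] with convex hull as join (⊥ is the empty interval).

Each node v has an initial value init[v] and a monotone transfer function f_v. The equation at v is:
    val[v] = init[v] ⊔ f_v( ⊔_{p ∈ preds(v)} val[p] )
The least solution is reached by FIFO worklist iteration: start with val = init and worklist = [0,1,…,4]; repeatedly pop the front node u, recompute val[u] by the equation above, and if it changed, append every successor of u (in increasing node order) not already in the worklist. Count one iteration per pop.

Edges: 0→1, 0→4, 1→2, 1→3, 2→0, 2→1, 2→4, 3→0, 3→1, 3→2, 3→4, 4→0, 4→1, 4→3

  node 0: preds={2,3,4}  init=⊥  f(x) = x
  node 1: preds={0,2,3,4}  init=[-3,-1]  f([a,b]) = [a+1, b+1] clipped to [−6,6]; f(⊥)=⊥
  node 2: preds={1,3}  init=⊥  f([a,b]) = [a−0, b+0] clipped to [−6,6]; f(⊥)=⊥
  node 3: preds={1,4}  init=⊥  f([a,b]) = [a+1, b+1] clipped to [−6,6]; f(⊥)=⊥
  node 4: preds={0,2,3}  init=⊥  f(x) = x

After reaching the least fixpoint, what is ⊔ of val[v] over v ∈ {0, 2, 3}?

Worklist (27 pops):
  #1 pop 0: in=⊥ → ⊥ (no change)
  #2 pop 1: in=⊥ → [-3,-1] (no change)
  #3 pop 2: in=[-3,-1] → [-3,-1] (was ⊥); enqueue [0,1]
  #4 pop 3: in=[-3,-1] → [-2,0] (was ⊥); enqueue [2]
  #5 pop 4: in=[-3,0] → [-3,0] (was ⊥); enqueue [3]
  #6 pop 0: in=[-3,0] → [-3,0] (was ⊥); enqueue [4]
  #7 pop 1: in=[-3,0] → [-3,1] (was [-3,-1]); enqueue []
  #8 pop 2: in=[-3,1] → [-3,1] (was [-3,-1]); enqueue [0,1]
  #9 pop 3: in=[-3,1] → [-2,2] (was [-2,0]); enqueue [2]
  #10 pop 4: in=[-3,2] → [-3,2] (was [-3,0]); enqueue [3]
  #11 pop 0: in=[-3,2] → [-3,2] (was [-3,0]); enqueue [4]
  #12 pop 1: in=[-3,2] → [-3,3] (was [-3,1]); enqueue []
  #13 pop 2: in=[-3,3] → [-3,3] (was [-3,1]); enqueue [0,1]
  #14 pop 3: in=[-3,3] → [-2,4] (was [-2,2]); enqueue [2]
  #15 pop 4: in=[-3,4] → [-3,4] (was [-3,2]); enqueue [3]
  #16 pop 0: in=[-3,4] → [-3,4] (was [-3,2]); enqueue [4]
  #17 pop 1: in=[-3,4] → [-3,5] (was [-3,3]); enqueue []
  #18 pop 2: in=[-3,5] → [-3,5] (was [-3,3]); enqueue [0,1]
  #19 pop 3: in=[-3,5] → [-2,6] (was [-2,4]); enqueue [2]
  #20 pop 4: in=[-3,6] → [-3,6] (was [-3,4]); enqueue [3]
  #21 pop 0: in=[-3,6] → [-3,6] (was [-3,4]); enqueue [4]
  #22 pop 1: in=[-3,6] → [-3,6] (was [-3,5]); enqueue []
  #23 pop 2: in=[-3,6] → [-3,6] (was [-3,5]); enqueue [0,1]
  #24 pop 3: in=[-3,6] → [-2,6] (no change)
  #25 pop 4: in=[-3,6] → [-3,6] (no change)
  #26 pop 0: in=[-3,6] → [-3,6] (no change)
  #27 pop 1: in=[-3,6] → [-3,6] (no change)

Fixpoint:
  val[0] = [-3,6]
  val[1] = [-3,6]
  val[2] = [-3,6]
  val[3] = [-2,6]
  val[4] = [-3,6]

[-3,6]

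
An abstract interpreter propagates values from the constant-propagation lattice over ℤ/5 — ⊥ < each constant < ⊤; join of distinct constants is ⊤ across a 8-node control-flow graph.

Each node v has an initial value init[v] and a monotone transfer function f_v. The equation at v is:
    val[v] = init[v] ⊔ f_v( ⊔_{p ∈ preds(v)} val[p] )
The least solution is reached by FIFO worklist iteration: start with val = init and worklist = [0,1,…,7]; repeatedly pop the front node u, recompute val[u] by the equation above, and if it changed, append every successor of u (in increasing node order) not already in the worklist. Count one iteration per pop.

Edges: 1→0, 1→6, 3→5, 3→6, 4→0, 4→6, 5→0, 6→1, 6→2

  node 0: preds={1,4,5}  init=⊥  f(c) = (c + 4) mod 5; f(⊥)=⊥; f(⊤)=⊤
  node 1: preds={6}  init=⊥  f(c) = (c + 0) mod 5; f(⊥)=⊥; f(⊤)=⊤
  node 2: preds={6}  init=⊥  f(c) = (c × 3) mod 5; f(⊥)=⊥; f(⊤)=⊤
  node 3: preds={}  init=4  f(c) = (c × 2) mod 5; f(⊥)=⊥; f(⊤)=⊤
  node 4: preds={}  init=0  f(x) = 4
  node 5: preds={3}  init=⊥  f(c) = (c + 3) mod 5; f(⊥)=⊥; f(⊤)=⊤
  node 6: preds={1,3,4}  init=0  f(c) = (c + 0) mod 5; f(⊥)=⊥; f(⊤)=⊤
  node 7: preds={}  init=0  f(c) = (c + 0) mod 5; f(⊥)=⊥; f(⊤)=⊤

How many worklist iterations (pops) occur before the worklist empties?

Trace (13 dequeues):
  [1] u=0 | in 0 | out 4 | prev ⊥ | push {}
  [2] u=1 | in 0 | out 0 | prev ⊥ | push {0}
  [3] u=2 | in 0 | out 0 | prev ⊥ | push {}
  [4] u=3 | in ⊥ | out 4 | ==
  [5] u=4 | in ⊥ | out ⊤ | prev 0 | push {}
  [6] u=5 | in 4 | out 2 | prev ⊥ | push {}
  [7] u=6 | in ⊤ | out ⊤ | prev 0 | push {1,2}
  [8] u=7 | in ⊥ | out 0 | ==
  [9] u=0 | in ⊤ | out ⊤ | prev 4 | push {}
  [10] u=1 | in ⊤ | out ⊤ | prev 0 | push {0,6}
  [11] u=2 | in ⊤ | out ⊤ | prev 0 | push {}
  [12] u=0 | in ⊤ | out ⊤ | ==
  [13] u=6 | in ⊤ | out ⊤ | ==

Converged values:
  [0] ⊤
  [1] ⊤
  [2] ⊤
  [3] 4
  [4] ⊤
  [5] 2
  [6] ⊤
  [7] 0

13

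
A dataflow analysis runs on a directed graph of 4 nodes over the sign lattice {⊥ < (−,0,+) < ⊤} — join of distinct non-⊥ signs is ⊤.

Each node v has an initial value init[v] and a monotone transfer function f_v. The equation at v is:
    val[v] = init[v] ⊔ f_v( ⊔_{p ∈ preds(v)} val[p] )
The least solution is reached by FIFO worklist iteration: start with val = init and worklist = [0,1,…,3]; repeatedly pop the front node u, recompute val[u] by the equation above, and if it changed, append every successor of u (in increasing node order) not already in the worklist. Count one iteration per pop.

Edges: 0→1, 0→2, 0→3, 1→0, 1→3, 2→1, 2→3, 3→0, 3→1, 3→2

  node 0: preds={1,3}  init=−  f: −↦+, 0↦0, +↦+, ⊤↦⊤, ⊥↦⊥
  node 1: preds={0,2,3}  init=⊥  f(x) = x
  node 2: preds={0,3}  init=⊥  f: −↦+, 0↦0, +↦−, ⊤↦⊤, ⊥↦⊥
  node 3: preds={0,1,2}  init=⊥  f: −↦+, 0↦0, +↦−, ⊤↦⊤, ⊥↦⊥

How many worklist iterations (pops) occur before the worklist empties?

10

Worklist (10 pops):
  #1 pop 0: in=⊥ → − (no change)
  #2 pop 1: in=− → − (was ⊥); enqueue [0]
  #3 pop 2: in=− → + (was ⊥); enqueue [1]
  #4 pop 3: in=⊤ → ⊤ (was ⊥); enqueue [2]
  #5 pop 0: in=⊤ → ⊤ (was −); enqueue [3]
  #6 pop 1: in=⊤ → ⊤ (was −); enqueue [0]
  #7 pop 2: in=⊤ → ⊤ (was +); enqueue [1]
  #8 pop 3: in=⊤ → ⊤ (no change)
  #9 pop 0: in=⊤ → ⊤ (no change)
  #10 pop 1: in=⊤ → ⊤ (no change)

Fixpoint:
  val[0] = ⊤
  val[1] = ⊤
  val[2] = ⊤
  val[3] = ⊤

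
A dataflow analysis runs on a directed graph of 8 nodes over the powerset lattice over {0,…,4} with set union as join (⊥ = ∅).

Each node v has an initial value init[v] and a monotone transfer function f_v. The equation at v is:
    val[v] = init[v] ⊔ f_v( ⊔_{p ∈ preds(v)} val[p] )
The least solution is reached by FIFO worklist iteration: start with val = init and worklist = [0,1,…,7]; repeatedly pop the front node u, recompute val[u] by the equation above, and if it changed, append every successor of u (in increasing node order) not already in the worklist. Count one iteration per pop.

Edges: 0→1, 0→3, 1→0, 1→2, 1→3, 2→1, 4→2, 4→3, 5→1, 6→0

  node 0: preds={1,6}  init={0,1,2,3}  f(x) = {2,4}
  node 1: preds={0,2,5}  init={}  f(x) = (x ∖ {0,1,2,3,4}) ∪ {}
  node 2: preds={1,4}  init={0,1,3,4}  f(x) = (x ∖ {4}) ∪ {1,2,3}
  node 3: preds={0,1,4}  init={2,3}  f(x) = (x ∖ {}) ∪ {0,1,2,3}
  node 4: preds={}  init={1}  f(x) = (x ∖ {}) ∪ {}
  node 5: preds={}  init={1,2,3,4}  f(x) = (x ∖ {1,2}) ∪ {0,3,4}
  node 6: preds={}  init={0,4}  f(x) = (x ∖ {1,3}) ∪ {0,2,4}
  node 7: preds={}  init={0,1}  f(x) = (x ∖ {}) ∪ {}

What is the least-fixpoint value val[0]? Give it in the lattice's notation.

Trace (10 dequeues):
  [1] u=0 | in {0,4} | out {0,1,2,3,4} | prev {0,1,2,3} | push {}
  [2] u=1 | in {0,1,2,3,4} | out {} | ==
  [3] u=2 | in {1} | out {0,1,2,3,4} | prev {0,1,3,4} | push {1}
  [4] u=3 | in {0,1,2,3,4} | out {0,1,2,3,4} | prev {2,3} | push {}
  [5] u=4 | in {} | out {1} | ==
  [6] u=5 | in {} | out {0,1,2,3,4} | prev {1,2,3,4} | push {}
  [7] u=6 | in {} | out {0,2,4} | prev {0,4} | push {0}
  [8] u=7 | in {} | out {0,1} | ==
  [9] u=1 | in {0,1,2,3,4} | out {} | ==
  [10] u=0 | in {0,2,4} | out {0,1,2,3,4} | ==

Converged values:
  [0] {0,1,2,3,4}
  [1] {}
  [2] {0,1,2,3,4}
  [3] {0,1,2,3,4}
  [4] {1}
  [5] {0,1,2,3,4}
  [6] {0,2,4}
  [7] {0,1}

{0,1,2,3,4}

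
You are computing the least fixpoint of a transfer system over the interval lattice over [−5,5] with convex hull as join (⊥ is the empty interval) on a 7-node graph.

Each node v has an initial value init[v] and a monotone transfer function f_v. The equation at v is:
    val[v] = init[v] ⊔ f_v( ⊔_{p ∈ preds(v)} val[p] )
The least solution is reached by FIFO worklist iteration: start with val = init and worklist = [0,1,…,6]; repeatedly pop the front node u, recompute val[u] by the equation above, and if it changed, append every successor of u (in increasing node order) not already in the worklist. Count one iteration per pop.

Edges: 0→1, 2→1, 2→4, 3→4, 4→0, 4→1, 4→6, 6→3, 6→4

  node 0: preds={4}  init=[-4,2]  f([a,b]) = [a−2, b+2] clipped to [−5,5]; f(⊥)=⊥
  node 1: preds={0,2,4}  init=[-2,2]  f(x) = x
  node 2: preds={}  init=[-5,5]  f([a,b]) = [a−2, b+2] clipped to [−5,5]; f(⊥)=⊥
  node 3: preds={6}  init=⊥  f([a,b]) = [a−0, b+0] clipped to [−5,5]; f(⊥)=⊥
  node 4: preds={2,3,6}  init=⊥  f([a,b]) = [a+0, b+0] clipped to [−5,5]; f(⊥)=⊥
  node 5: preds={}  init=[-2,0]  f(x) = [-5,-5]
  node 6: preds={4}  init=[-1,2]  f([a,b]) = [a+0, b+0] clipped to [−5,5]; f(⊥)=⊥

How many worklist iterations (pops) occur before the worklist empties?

Iteration log — 11 steps:
  step 1. node 0  ⊔preds=⊥  new=[-4,2]  stable
  step 2. node 1  ⊔preds=[-5,5]  new=[-5,5]  old=[-2,2]  +wl: 
  step 3. node 2  ⊔preds=⊥  new=[-5,5]  stable
  step 4. node 3  ⊔preds=[-1,2]  new=[-1,2]  old=⊥  +wl: 
  step 5. node 4  ⊔preds=[-5,5]  new=[-5,5]  old=⊥  +wl: 0,1
  step 6. node 5  ⊔preds=⊥  new=[-5,0]  old=[-2,0]  +wl: 
  step 7. node 6  ⊔preds=[-5,5]  new=[-5,5]  old=[-1,2]  +wl: 3,4
  step 8. node 0  ⊔preds=[-5,5]  new=[-5,5]  old=[-4,2]  +wl: 
  step 9. node 1  ⊔preds=[-5,5]  new=[-5,5]  stable
  step 10. node 3  ⊔preds=[-5,5]  new=[-5,5]  old=[-1,2]  +wl: 
  step 11. node 4  ⊔preds=[-5,5]  new=[-5,5]  stable

Least fixpoint reached:
  node 0: [-5,5]
  node 1: [-5,5]
  node 2: [-5,5]
  node 3: [-5,5]
  node 4: [-5,5]
  node 5: [-5,0]
  node 6: [-5,5]

11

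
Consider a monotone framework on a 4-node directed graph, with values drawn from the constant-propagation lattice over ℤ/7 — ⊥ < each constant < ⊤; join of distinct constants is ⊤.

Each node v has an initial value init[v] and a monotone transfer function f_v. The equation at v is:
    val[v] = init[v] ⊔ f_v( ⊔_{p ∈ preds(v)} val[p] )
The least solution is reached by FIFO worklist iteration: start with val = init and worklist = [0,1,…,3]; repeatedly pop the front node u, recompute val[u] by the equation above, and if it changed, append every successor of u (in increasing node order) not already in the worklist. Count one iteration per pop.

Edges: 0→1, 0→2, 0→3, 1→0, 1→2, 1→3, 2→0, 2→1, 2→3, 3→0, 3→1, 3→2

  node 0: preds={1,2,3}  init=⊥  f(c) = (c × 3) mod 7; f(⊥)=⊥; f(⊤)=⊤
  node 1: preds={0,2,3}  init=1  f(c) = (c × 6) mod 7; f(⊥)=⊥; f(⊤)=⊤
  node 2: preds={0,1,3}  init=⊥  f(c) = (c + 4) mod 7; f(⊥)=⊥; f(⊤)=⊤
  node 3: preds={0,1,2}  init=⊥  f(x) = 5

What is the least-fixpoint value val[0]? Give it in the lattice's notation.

Worklist (8 pops):
  #1 pop 0: in=1 → 3 (was ⊥); enqueue []
  #2 pop 1: in=3 → ⊤ (was 1); enqueue [0]
  #3 pop 2: in=⊤ → ⊤ (was ⊥); enqueue [1]
  #4 pop 3: in=⊤ → 5 (was ⊥); enqueue [2]
  #5 pop 0: in=⊤ → ⊤ (was 3); enqueue [3]
  #6 pop 1: in=⊤ → ⊤ (no change)
  #7 pop 2: in=⊤ → ⊤ (no change)
  #8 pop 3: in=⊤ → 5 (no change)

Fixpoint:
  val[0] = ⊤
  val[1] = ⊤
  val[2] = ⊤
  val[3] = 5

⊤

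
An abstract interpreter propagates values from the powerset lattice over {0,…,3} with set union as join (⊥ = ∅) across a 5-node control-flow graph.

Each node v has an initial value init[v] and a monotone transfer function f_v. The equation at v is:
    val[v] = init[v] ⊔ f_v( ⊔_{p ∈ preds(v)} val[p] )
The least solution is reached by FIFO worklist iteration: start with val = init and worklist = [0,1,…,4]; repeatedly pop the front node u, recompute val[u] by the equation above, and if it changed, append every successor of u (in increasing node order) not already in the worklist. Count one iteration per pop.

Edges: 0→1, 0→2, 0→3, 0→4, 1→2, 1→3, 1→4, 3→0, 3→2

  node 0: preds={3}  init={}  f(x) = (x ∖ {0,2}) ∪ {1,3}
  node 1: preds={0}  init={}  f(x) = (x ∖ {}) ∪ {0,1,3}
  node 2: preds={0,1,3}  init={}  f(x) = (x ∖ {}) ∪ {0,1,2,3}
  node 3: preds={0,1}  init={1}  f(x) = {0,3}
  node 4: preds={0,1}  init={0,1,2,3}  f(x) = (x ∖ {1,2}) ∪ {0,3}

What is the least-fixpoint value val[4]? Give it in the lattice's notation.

Iteration log — 7 steps:
  step 1. node 0  ⊔preds={1}  new={1,3}  old={}  +wl: 
  step 2. node 1  ⊔preds={1,3}  new={0,1,3}  old={}  +wl: 
  step 3. node 2  ⊔preds={0,1,3}  new={0,1,2,3}  old={}  +wl: 
  step 4. node 3  ⊔preds={0,1,3}  new={0,1,3}  old={1}  +wl: 0,2
  step 5. node 4  ⊔preds={0,1,3}  new={0,1,2,3}  stable
  step 6. node 0  ⊔preds={0,1,3}  new={1,3}  stable
  step 7. node 2  ⊔preds={0,1,3}  new={0,1,2,3}  stable

Least fixpoint reached:
  node 0: {1,3}
  node 1: {0,1,3}
  node 2: {0,1,2,3}
  node 3: {0,1,3}
  node 4: {0,1,2,3}

{0,1,2,3}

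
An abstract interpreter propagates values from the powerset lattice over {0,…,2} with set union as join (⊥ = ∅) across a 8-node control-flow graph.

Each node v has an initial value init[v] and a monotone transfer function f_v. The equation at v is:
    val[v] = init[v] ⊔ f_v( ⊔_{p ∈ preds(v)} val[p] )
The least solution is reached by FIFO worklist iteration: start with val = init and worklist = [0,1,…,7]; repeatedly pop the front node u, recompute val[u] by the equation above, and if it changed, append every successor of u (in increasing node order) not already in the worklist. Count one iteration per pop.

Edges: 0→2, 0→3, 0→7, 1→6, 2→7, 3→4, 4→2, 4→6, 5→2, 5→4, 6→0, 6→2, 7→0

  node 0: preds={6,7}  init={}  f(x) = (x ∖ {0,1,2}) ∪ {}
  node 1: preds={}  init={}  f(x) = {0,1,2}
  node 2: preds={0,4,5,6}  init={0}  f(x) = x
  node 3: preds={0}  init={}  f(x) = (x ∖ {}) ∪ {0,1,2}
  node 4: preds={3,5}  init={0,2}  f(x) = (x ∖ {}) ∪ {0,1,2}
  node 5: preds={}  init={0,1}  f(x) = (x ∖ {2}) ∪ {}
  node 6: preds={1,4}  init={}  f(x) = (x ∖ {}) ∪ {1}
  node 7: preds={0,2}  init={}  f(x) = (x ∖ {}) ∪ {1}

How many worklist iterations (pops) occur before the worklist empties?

10

Worklist (10 pops):
  #1 pop 0: in={} → {} (no change)
  #2 pop 1: in={} → {0,1,2} (was {}); enqueue []
  #3 pop 2: in={0,1,2} → {0,1,2} (was {0}); enqueue []
  #4 pop 3: in={} → {0,1,2} (was {}); enqueue []
  #5 pop 4: in={0,1,2} → {0,1,2} (was {0,2}); enqueue [2]
  #6 pop 5: in={} → {0,1} (no change)
  #7 pop 6: in={0,1,2} → {0,1,2} (was {}); enqueue [0]
  #8 pop 7: in={0,1,2} → {0,1,2} (was {}); enqueue []
  #9 pop 2: in={0,1,2} → {0,1,2} (no change)
  #10 pop 0: in={0,1,2} → {} (no change)

Fixpoint:
  val[0] = {}
  val[1] = {0,1,2}
  val[2] = {0,1,2}
  val[3] = {0,1,2}
  val[4] = {0,1,2}
  val[5] = {0,1}
  val[6] = {0,1,2}
  val[7] = {0,1,2}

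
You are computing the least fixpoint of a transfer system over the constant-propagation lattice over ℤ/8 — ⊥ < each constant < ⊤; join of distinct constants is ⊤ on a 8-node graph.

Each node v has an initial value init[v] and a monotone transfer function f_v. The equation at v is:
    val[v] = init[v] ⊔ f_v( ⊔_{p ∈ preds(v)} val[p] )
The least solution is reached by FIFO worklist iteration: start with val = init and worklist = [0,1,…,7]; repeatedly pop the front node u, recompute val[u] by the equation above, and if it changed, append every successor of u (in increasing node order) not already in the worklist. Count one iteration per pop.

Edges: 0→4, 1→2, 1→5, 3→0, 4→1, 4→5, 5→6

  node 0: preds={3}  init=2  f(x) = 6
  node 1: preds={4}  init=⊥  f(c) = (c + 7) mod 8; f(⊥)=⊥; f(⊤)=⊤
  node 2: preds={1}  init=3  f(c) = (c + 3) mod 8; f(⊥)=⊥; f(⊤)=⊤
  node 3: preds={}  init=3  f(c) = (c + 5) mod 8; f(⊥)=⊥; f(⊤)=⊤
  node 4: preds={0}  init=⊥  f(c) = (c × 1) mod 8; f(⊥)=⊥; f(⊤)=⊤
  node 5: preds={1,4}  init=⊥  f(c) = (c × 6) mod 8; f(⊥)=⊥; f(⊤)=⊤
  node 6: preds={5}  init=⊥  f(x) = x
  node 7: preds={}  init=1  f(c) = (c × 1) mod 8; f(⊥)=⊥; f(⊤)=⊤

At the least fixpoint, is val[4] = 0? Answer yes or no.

Iteration log — 11 steps:
  step 1. node 0  ⊔preds=3  new=⊤  old=2  +wl: 
  step 2. node 1  ⊔preds=⊥  new=⊥  stable
  step 3. node 2  ⊔preds=⊥  new=3  stable
  step 4. node 3  ⊔preds=⊥  new=3  stable
  step 5. node 4  ⊔preds=⊤  new=⊤  old=⊥  +wl: 1
  step 6. node 5  ⊔preds=⊤  new=⊤  old=⊥  +wl: 
  step 7. node 6  ⊔preds=⊤  new=⊤  old=⊥  +wl: 
  step 8. node 7  ⊔preds=⊥  new=1  stable
  step 9. node 1  ⊔preds=⊤  new=⊤  old=⊥  +wl: 2,5
  step 10. node 2  ⊔preds=⊤  new=⊤  old=3  +wl: 
  step 11. node 5  ⊔preds=⊤  new=⊤  stable

Least fixpoint reached:
  node 0: ⊤
  node 1: ⊤
  node 2: ⊤
  node 3: 3
  node 4: ⊤
  node 5: ⊤
  node 6: ⊤
  node 7: 1

no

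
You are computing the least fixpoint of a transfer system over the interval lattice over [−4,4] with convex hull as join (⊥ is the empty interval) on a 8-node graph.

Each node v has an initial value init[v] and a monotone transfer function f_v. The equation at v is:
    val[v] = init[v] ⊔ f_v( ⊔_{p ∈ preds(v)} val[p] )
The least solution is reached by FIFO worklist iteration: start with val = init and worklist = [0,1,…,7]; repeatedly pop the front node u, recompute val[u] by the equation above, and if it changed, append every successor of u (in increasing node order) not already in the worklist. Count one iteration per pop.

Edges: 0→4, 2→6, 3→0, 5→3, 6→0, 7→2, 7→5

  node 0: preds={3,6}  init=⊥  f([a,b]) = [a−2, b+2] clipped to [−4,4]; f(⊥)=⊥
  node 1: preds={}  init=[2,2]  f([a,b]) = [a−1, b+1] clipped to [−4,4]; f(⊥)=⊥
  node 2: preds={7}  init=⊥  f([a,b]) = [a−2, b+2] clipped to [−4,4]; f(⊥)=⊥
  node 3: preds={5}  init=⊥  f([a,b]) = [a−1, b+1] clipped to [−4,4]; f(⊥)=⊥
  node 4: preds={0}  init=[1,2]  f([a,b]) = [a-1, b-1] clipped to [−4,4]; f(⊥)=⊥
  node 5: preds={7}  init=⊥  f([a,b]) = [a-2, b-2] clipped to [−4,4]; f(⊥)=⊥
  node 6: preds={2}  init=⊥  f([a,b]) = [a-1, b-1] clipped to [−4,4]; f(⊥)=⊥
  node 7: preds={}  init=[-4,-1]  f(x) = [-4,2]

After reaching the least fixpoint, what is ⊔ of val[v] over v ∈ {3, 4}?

[-4,3]

Worklist (17 pops):
  #1 pop 0: in=⊥ → ⊥ (no change)
  #2 pop 1: in=⊥ → [2,2] (no change)
  #3 pop 2: in=[-4,-1] → [-4,1] (was ⊥); enqueue []
  #4 pop 3: in=⊥ → ⊥ (no change)
  #5 pop 4: in=⊥ → [1,2] (no change)
  #6 pop 5: in=[-4,-1] → [-4,-3] (was ⊥); enqueue [3]
  #7 pop 6: in=[-4,1] → [-4,0] (was ⊥); enqueue [0]
  #8 pop 7: in=⊥ → [-4,2] (was [-4,-1]); enqueue [2,5]
  #9 pop 3: in=[-4,-3] → [-4,-2] (was ⊥); enqueue []
  #10 pop 0: in=[-4,0] → [-4,2] (was ⊥); enqueue [4]
  #11 pop 2: in=[-4,2] → [-4,4] (was [-4,1]); enqueue [6]
  #12 pop 5: in=[-4,2] → [-4,0] (was [-4,-3]); enqueue [3]
  #13 pop 4: in=[-4,2] → [-4,2] (was [1,2]); enqueue []
  #14 pop 6: in=[-4,4] → [-4,3] (was [-4,0]); enqueue [0]
  #15 pop 3: in=[-4,0] → [-4,1] (was [-4,-2]); enqueue []
  #16 pop 0: in=[-4,3] → [-4,4] (was [-4,2]); enqueue [4]
  #17 pop 4: in=[-4,4] → [-4,3] (was [-4,2]); enqueue []

Fixpoint:
  val[0] = [-4,4]
  val[1] = [2,2]
  val[2] = [-4,4]
  val[3] = [-4,1]
  val[4] = [-4,3]
  val[5] = [-4,0]
  val[6] = [-4,3]
  val[7] = [-4,2]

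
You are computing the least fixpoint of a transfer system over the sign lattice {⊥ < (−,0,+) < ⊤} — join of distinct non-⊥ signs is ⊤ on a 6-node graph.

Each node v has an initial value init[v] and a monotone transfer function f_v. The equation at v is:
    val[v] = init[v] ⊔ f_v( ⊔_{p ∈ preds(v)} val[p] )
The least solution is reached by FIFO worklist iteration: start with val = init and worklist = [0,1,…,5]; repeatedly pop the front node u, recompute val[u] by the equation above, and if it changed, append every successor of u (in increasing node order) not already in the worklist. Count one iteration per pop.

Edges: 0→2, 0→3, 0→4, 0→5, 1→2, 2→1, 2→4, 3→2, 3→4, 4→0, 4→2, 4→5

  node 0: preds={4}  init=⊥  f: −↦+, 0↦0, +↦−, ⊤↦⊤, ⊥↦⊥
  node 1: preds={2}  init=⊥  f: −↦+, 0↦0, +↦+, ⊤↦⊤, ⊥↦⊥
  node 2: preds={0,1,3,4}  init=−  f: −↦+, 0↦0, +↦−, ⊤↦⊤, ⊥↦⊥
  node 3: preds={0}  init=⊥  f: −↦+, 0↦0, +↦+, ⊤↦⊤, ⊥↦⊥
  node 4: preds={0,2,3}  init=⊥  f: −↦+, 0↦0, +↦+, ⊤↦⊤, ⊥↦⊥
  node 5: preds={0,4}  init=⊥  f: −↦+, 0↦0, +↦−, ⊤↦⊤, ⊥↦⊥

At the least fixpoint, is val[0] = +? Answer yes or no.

no

Trace (19 dequeues):
  [1] u=0 | in ⊥ | out ⊥ | ==
  [2] u=1 | in − | out + | prev ⊥ | push {}
  [3] u=2 | in + | out − | ==
  [4] u=3 | in ⊥ | out ⊥ | ==
  [5] u=4 | in − | out + | prev ⊥ | push {0,2}
  [6] u=5 | in + | out − | prev ⊥ | push {}
  [7] u=0 | in + | out − | prev ⊥ | push {3,4,5}
  [8] u=2 | in ⊤ | out ⊤ | prev − | push {1}
  [9] u=3 | in − | out + | prev ⊥ | push {2}
  [10] u=4 | in ⊤ | out ⊤ | prev + | push {0}
  [11] u=5 | in ⊤ | out ⊤ | prev − | push {}
  [12] u=1 | in ⊤ | out ⊤ | prev + | push {}
  [13] u=2 | in ⊤ | out ⊤ | ==
  [14] u=0 | in ⊤ | out ⊤ | prev − | push {2,3,4,5}
  [15] u=2 | in ⊤ | out ⊤ | ==
  [16] u=3 | in ⊤ | out ⊤ | prev + | push {2}
  [17] u=4 | in ⊤ | out ⊤ | ==
  [18] u=5 | in ⊤ | out ⊤ | ==
  [19] u=2 | in ⊤ | out ⊤ | ==

Converged values:
  [0] ⊤
  [1] ⊤
  [2] ⊤
  [3] ⊤
  [4] ⊤
  [5] ⊤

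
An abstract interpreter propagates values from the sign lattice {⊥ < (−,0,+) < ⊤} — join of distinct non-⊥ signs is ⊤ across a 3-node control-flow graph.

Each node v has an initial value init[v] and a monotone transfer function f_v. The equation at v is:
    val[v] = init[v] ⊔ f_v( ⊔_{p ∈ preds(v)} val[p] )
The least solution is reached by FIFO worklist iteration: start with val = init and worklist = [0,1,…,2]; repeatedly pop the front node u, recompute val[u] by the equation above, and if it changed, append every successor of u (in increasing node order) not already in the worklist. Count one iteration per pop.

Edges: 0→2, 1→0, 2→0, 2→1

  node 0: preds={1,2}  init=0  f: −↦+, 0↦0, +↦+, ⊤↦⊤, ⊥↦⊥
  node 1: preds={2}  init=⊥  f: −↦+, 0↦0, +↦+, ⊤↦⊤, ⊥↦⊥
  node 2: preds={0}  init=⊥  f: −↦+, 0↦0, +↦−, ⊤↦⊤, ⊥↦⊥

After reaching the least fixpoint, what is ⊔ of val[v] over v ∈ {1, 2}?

0

Trace (6 dequeues):
  [1] u=0 | in ⊥ | out 0 | ==
  [2] u=1 | in ⊥ | out ⊥ | ==
  [3] u=2 | in 0 | out 0 | prev ⊥ | push {0,1}
  [4] u=0 | in 0 | out 0 | ==
  [5] u=1 | in 0 | out 0 | prev ⊥ | push {0}
  [6] u=0 | in 0 | out 0 | ==

Converged values:
  [0] 0
  [1] 0
  [2] 0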